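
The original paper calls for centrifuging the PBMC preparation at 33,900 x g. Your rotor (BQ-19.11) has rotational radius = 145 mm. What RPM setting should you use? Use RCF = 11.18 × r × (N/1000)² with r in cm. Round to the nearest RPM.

r = 145 mm = 14.5 cm
33,900 = 11.18 × 14.5 × (N/1000)²
(N/1000)² = 33,900 / 162.11 = 209.1173
N = 1000 × √209.1173 ≈ 14,460.9

14461 RPM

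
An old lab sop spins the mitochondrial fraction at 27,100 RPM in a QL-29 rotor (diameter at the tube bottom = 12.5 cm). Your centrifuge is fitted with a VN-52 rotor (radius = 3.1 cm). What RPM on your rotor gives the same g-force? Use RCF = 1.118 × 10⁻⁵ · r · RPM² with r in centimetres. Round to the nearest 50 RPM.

Original rotor: r = 12.5 / 2 = 6.25 cm
RCF_original = 1.118 × 10⁻⁵ × 6.25 × (27100)² = 1.118 × 10⁻⁵ × 6.25 × 734,410,000 ≈ 51,316.9 × g
51,316.9 = 1.118 × 10⁻⁵ × 3.1 × N²
N² = 51,316.9 / (3.4658 × 10⁻⁵) = 1,480,665,359
N ≈ √1,480,665,359 ≈ 38,479.4

≈ 38500 RPM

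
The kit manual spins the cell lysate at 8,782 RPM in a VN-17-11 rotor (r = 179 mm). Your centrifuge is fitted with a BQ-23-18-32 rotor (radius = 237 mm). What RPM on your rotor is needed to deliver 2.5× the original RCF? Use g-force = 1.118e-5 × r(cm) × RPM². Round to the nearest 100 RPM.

12100 RPM

Original rotor: r = 179 mm = 17.9 cm
RCF = 1.118 × 10⁻⁵ × r × N²
RCF_original = 1.118 × 10⁻⁵ × 17.9 × (8782)² = 1.118 × 10⁻⁵ × 17.9 × 77,123,524 ≈ 15,434.1 × g
Target RCF = 2.5 × 15,434.1 ≈ 38,585.2 × g
Your rotor: r = 237 mm = 23.7 cm
38,585.2 = 1.118 × 10⁻⁵ × 23.7 × N²
N² = 38,585.2 / (26.4966 × 10⁻⁵) = 145,623,212
N ≈ √145,623,212 ≈ 12,067.4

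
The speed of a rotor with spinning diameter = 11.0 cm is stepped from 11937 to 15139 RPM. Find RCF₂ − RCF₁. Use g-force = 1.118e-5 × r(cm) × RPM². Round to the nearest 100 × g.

r = 11.0 / 2 = 5.5 cm
RCF₁ = 1.118 × 10⁻⁵ × 5.5 × (11937)² = 1.118 × 10⁻⁵ × 5.5 × 142,491,969 ≈ 8,761.8 × g
RCF₂ = 1.118 × 10⁻⁵ × 5.5 × (15139)² = 1.118 × 10⁻⁵ × 5.5 × 229,189,321 ≈ 14,092.9 × g
Increase = 14,092.9 − 8,761.8 = 5,331.1

≈ 5300 × g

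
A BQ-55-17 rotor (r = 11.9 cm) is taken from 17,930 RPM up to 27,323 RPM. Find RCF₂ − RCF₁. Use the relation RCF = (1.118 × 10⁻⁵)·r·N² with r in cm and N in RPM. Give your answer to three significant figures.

≈ 56600 ×g

RCF₁ = 1.118 × 10⁻⁵ × 11.9 × (17930)² = 1.118 × 10⁻⁵ × 11.9 × 321,484,900 ≈ 42,771 × g
RCF₂ = 1.118 × 10⁻⁵ × 11.9 × (27323)² = 1.118 × 10⁻⁵ × 11.9 × 746,546,329 ≈ 99,322 × g
Increase = 99,322 − 42,771 = 56,551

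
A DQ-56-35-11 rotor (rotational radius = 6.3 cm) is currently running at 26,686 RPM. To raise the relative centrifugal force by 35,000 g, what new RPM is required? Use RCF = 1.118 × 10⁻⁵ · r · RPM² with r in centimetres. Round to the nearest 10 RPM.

Current RCF = 1.118 × 10⁻⁵ × 6.3 × (26686)² = 1.118 × 10⁻⁵ × 6.3 × 712,142,596 ≈ 50,159.1 × g
Target RCF = 50,159.1 + 35,000 = 85,159.1 × g
N² = 85,159.1 / (7.0434 × 10⁻⁵) = 1,209,062,385
N ≈ √1,209,062,385 ≈ 34,771.6

34770 RPM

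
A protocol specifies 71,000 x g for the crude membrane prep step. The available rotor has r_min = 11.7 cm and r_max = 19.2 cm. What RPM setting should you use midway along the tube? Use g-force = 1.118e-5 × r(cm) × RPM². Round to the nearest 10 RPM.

≈ 20270 RPM

r_avg = (11.7 + 19.2) / 2 = 15.45 cm
RCF = 1.118 × 10⁻⁵ × r × N²
71,000 = 1.118 × 10⁻⁵ × 15.45 × N²
N² = 71,000 / (17.2731 × 10⁻⁵) = 411,043,762
N ≈ √411,043,762 ≈ 20,274.2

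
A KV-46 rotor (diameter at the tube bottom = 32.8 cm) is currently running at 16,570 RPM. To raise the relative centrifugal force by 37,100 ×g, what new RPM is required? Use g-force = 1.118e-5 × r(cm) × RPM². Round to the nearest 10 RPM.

r = 32.8 / 2 = 16.4 cm
Current RCF = 1.118 × 10⁻⁵ × 16.4 × (16570)² = 1.118 × 10⁻⁵ × 16.4 × 274,564,900 ≈ 50,342 × g
Target RCF = 50,342 + 37,100 = 87,442 × g
N² = 87,442 / (18.3352 × 10⁻⁵) = 476,907,806
N ≈ √476,907,806 ≈ 21,838.2

≈ 21840 RPM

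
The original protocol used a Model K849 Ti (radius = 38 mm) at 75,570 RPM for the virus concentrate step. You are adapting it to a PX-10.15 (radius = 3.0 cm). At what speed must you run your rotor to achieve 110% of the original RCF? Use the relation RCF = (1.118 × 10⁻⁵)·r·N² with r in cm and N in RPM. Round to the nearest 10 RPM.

≈ 89200 RPM

Original rotor: r = 38 mm = 3.8 cm
RCF = 1.118 × 10⁻⁵ × r × N²
RCF_original = 1.118 × 10⁻⁵ × 3.8 × (75570)² = 1.118 × 10⁻⁵ × 3.8 × 5,710,824,900 ≈ 242,618.7 × g
Target RCF = 1.1 × 242,618.7 ≈ 266,880.6 × g
266,880.6 = 1.118 × 10⁻⁵ × 3 × N²
N² = 266,880.6 / (3.354 × 10⁻⁵) = 7,957,084,079
N ≈ √7,957,084,079 ≈ 89,202.5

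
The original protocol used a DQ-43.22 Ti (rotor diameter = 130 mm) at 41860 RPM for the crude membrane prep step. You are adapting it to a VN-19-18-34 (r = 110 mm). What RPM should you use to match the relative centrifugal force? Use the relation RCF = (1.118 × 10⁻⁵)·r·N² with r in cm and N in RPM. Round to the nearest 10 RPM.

Original rotor: r = 130 mm / 2 = 65 mm = 6.5 cm
RCF_original = 1.118 × 10⁻⁵ × 6.5 × (41860)² = 1.118 × 10⁻⁵ × 6.5 × 1,752,259,600 ≈ 127,336.7 × g
Your rotor: r = 110 mm = 11.0 cm
127,336.7 = 1.118 × 10⁻⁵ × 11 × N²
N² = 127,336.7 / (12.298 × 10⁻⁵) = 1,035,426,086
N ≈ √1,035,426,086 ≈ 32,178.0

32180 RPM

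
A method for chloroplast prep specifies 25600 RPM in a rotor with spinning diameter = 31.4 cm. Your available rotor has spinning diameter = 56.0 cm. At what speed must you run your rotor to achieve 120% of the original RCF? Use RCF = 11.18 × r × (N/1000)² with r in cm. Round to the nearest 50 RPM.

Original rotor: r = 31.4 / 2 = 15.7 cm
RCF_original = 11.18 × 15.7 × (25.6)² = 11.18 × 15.7 × 655.36 ≈ 115,032.7 × g
Target RCF = 1.2 × 115,032.7 ≈ 138,039.2 × g
Your rotor: r = 56.0 / 2 = 28 cm
138,039.2 = 11.18 × 28 × (N/1000)²
(N/1000)² = 138,039.2 / 313.04 = 440.9635
N = 1000 × √440.9635 ≈ 20,999.1

≈ 21000 RPM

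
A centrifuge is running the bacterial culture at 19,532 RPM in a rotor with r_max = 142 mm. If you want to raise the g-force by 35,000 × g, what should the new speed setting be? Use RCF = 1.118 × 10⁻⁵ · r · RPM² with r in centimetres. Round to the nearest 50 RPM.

24550 RPM

r = 142 mm = 14.2 cm
Current RCF = 1.118 × 10⁻⁵ × 14.2 × (19532)² = 1.118 × 10⁻⁵ × 14.2 × 381,499,024 ≈ 60,565.3 × g
Target RCF = 60,565.3 + 35,000 = 95,565.3 × g
N² = 95,565.3 / (15.8756 × 10⁻⁵) = 601,963,390
N ≈ √601,963,390 ≈ 24,534.9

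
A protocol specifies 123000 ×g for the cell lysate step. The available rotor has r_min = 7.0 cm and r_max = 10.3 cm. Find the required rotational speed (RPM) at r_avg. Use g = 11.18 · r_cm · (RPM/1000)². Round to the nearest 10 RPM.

N ≈ 35660 RPM

r_avg = (7.0 + 10.3) / 2 = 8.65 cm
123,000 = 11.18 × 8.65 × (N/1000)²
(N/1000)² = 123,000 / 96.707 = 1271.883
N = 1000 × √1271.883 ≈ 35,663.5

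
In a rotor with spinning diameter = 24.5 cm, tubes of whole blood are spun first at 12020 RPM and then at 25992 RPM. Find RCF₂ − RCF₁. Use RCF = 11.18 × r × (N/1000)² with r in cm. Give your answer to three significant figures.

72700 × g

r = 24.5 / 2 = 12.25 cm
RCF₁ = 11.18 × 12.25 × (12.02)² = 11.18 × 12.25 × 144.4804 ≈ 19,787.3 × g
RCF₂ = 11.18 × 12.25 × (25.992)² = 11.18 × 12.25 × 675.584064 ≈ 92,524.6 × g
Increase = 92,524.6 − 19,787.3 = 72,737.3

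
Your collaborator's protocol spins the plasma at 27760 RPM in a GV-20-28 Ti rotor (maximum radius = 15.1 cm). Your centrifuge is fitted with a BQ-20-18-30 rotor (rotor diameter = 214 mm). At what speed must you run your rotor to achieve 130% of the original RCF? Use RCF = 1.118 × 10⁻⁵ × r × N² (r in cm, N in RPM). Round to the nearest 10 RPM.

RCF_original = 1.118 × 10⁻⁵ × 15.1 × (27760)² = 1.118 × 10⁻⁵ × 15.1 × 770,617,600 ≈ 130,094.1 × g
Target RCF = 1.3 × 130,094.1 ≈ 169,122.3 × g
Your rotor: r = 214 mm / 2 = 107 mm = 10.7 cm
169,122.3 = 1.118 × 10⁻⁵ × 10.7 × N²
N² = 169,122.3 / (11.9626 × 10⁻⁵) = 1,413,758,715
N ≈ √1,413,758,715 ≈ 37,600.0

≈ 37600 RPM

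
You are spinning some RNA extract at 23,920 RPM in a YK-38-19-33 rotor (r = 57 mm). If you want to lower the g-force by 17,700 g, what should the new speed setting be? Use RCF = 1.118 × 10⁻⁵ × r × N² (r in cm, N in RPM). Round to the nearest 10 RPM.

r = 57 mm = 5.7 cm
Current RCF = 1.118 × 10⁻⁵ × 5.7 × (23920)² = 1.118 × 10⁻⁵ × 5.7 × 572,166,400 ≈ 36,461.9 × g
Target RCF = 36,461.9 − 17,700 = 18,761.9 × g
N² = 18,761.9 / (6.3726 × 10⁻⁵) = 294,415,152
N ≈ √294,415,152 ≈ 17,158.5

17160 RPM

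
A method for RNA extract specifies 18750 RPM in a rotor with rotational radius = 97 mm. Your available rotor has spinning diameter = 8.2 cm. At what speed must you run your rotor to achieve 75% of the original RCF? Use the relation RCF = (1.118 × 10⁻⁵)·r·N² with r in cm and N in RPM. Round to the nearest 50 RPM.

Original rotor: r = 97 mm = 9.7 cm
RCF = 1.118 × 10⁻⁵ × r × N²
RCF_original = 1.118 × 10⁻⁵ × 9.7 × (18750)² = 1.118 × 10⁻⁵ × 9.7 × 351,562,500 ≈ 38,125.5 × g
Target RCF = 0.75 × 38,125.5 ≈ 28,594.1 × g
Your rotor: r = 8.2 / 2 = 4.1 cm
28,594.1 = 1.118 × 10⁻⁵ × 4.1 × N²
N² = 28,594.1 / (4.5838 × 10⁻⁵) = 623,807,758
N ≈ √623,807,758 ≈ 24,976.1

25000 RPM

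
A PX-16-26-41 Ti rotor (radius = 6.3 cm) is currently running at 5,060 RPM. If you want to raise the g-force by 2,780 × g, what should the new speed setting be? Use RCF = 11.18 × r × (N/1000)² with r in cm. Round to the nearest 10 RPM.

Current RCF = 11.18 × 6.3 × (5.06)² = 11.18 × 6.3 × 25.6036 ≈ 1,803.4 × g
Target RCF = 1,803.4 + 2,780 = 4,583.4 × g
(N/1000)² = 4,583.4 / 70.434 = 65.07369
N = 1000 × √65.07369 ≈ 8,066.8

N₂ ≈ 8070 RPM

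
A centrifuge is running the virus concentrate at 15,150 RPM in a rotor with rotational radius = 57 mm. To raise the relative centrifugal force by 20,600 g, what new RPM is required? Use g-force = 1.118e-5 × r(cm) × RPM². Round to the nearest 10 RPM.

r = 57 mm = 5.7 cm
Current RCF = 1.118 × 10⁻⁵ × 5.7 × (15150)² = 1.118 × 10⁻⁵ × 5.7 × 229,522,500 ≈ 14,626.6 × g
Target RCF = 14,626.6 + 20,600 = 35,226.6 × g
N² = 35,226.6 / (6.3726 × 10⁻⁵) = 552,782,224
N ≈ √552,782,224 ≈ 23,511.3

≈ 23510 RPM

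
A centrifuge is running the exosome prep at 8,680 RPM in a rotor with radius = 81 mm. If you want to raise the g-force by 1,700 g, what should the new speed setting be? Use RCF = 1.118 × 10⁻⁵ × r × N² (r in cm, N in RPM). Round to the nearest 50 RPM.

r = 81 mm = 8.1 cm
Current RCF = 1.118 × 10⁻⁵ × 8.1 × (8680)² = 1.118 × 10⁻⁵ × 8.1 × 75,342,400 ≈ 6,822.9 × g
Target RCF = 6,822.9 + 1,700 = 8,522.9 × g
N² = 8,522.9 / (9.0558 × 10⁻⁵) = 94,115,374
N ≈ √94,115,374 ≈ 9,701.3

N₂ ≈ 9700 RPM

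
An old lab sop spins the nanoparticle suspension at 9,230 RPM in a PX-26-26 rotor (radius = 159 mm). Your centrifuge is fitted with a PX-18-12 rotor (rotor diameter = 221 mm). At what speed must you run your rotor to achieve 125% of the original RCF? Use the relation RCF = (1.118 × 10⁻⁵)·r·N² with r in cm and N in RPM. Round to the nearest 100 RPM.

12400 RPM

Original rotor: r = 159 mm = 15.9 cm
RCF_original = 1.118 × 10⁻⁵ × 15.9 × (9230)² = 1.118 × 10⁻⁵ × 15.9 × 85,192,900 ≈ 15,144.1 × g
Target RCF = 1.25 × 15,144.1 ≈ 18,930.1 × g
Your rotor: r = 221 mm / 2 = 110.5 mm = 11.05 cm
18,930.1 = 1.118 × 10⁻⁵ × 11.05 × N²
N² = 18,930.1 / (12.3539 × 10⁻⁵) = 153,231,773
N ≈ √153,231,773 ≈ 12,378.7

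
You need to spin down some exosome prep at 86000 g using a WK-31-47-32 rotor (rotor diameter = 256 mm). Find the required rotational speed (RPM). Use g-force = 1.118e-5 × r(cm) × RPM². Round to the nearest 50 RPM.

r = 256 mm / 2 = 128 mm = 12.8 cm
86,000 = 1.118 × 10⁻⁵ × 12.8 × N²
N² = 86,000 / (14.3104 × 10⁻⁵) = 600,961,538
N ≈ √600,961,538 ≈ 24,514.5

24500 RPM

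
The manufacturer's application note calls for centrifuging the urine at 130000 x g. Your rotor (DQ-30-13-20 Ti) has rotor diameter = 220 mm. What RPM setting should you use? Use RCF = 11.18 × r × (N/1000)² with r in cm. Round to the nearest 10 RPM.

≈ 32510 RPM

r = 220 mm / 2 = 110 mm = 11 cm
RCF = 11.18 × r × (N/1000)²
130,000 = 11.18 × 11 × (N/1000)²
(N/1000)² = 130,000 / 122.98 = 1057.082
N = 1000 × √1057.082 ≈ 32,512.8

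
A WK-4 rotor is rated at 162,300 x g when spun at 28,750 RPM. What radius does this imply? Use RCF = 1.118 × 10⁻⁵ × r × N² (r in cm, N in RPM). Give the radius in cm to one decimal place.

162300 = 1.118 × 10⁻⁵ × r × (28750)²
r = 162300 / (1.118 × 10⁻⁵ × 826,562,500) = 162300 / 9240.969 ≈ 17.563 cm

≈ 17.6 cm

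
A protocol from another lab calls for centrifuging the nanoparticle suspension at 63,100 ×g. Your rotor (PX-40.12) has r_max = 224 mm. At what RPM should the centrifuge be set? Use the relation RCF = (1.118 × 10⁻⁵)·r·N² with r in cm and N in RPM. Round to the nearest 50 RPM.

15850 RPM

r = 224 mm = 22.4 cm
63,100 = 1.118 × 10⁻⁵ × 22.4 × N²
N² = 63,100 / (25.0432 × 10⁻⁵) = 251,964,605
N ≈ √251,964,605 ≈ 15,873.4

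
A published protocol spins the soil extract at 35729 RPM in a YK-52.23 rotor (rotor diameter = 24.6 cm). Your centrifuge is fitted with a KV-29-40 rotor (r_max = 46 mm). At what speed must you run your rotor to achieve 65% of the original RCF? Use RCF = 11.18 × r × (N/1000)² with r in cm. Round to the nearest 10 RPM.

≈ 47100 RPM

Original rotor: r = 24.6 / 2 = 12.3 cm
RCF_original = 11.18 × 12.3 × (35.729)² = 11.18 × 12.3 × 1,276.561441 ≈ 175,545.1 × g
Target RCF = 0.65 × 175,545.1 ≈ 114,104.3 × g
Your rotor: r = 46 mm = 4.6 cm
114,104.3 = 11.18 × 4.6 × (N/1000)²
(N/1000)² = 114,104.3 / 51.428 = 2218.719
N = 1000 × √2218.719 ≈ 47,103.3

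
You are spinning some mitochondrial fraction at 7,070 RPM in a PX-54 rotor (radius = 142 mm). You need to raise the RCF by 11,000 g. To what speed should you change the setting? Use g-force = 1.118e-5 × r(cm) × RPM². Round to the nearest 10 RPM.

r = 142 mm = 14.2 cm
Current RCF = 1.118 × 10⁻⁵ × 14.2 × (7070)² = 1.118 × 10⁻⁵ × 14.2 × 49,984,900 ≈ 7,935.4 × g
Target RCF = 7,935.4 + 11,000 = 18,935.4 × g
N² = 18,935.4 / (15.8756 × 10⁻⁵) = 119,273,602
N ≈ √119,273,602 ≈ 10,921.2

≈ 10920 RPM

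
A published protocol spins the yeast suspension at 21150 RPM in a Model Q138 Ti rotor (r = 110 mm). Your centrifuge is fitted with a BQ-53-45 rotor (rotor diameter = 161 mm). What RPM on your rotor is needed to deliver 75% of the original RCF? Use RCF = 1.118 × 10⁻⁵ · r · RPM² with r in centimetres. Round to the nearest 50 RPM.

Original rotor: r = 110 mm = 11.0 cm
RCF_original = 1.118 × 10⁻⁵ × 11 × (21150)² = 1.118 × 10⁻⁵ × 11 × 447,322,500 ≈ 55,011.7 × g
Target RCF = 0.75 × 55,011.7 ≈ 41,258.8 × g
Your rotor: r = 161 mm / 2 = 80.5 mm = 8.05 cm
41,258.8 = 1.118 × 10⁻⁵ × 8.05 × N²
N² = 41,258.8 / (8.9999 × 10⁻⁵) = 458,436,205
N ≈ √458,436,205 ≈ 21,411.1

21400 RPM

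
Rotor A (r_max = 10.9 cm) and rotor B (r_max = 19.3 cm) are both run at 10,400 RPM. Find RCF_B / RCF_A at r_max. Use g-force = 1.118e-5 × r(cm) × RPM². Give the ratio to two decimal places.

1.77

At fixed N, RCF ∝ r, so RCF_B/RCF_A = r_B/r_A = 19.3 / 10.9 = 1.7706.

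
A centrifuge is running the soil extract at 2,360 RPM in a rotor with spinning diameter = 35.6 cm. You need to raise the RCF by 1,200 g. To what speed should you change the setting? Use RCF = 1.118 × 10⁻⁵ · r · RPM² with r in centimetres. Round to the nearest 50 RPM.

≈ 3400 RPM

r = 35.6 / 2 = 17.8 cm
Current RCF = 1.118 × 10⁻⁵ × 17.8 × (2360)² = 1.118 × 10⁻⁵ × 17.8 × 5,569,600 ≈ 1,108.4 × g
Target RCF = 1,108.4 + 1,200 = 2,308.4 × g
N² = 2,308.4 / (19.9004 × 10⁻⁵) = 11,599,767
N ≈ √11,599,767 ≈ 3,405.8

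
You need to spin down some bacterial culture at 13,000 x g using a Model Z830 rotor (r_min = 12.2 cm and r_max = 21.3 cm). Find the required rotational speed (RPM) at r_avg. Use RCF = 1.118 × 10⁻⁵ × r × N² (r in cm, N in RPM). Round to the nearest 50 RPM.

r_avg = (12.2 + 21.3) / 2 = 16.75 cm
13,000 = 1.118 × 10⁻⁵ × 16.75 × N²
N² = 13,000 / (18.7265 × 10⁻⁵) = 69,420,340
N ≈ √69,420,340 ≈ 8,331.9

8350 RPM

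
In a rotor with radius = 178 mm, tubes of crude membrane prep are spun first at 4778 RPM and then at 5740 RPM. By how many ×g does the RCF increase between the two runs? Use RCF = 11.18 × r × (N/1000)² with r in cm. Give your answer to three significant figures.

≈ 2010 ×g

r = 178 mm = 17.8 cm
RCF₁ = 11.18 × 17.8 × (4.778)² = 11.18 × 17.8 × 22.829284 ≈ 4,543.1 × g
RCF₂ = 11.18 × 17.8 × (5.74)² = 11.18 × 17.8 × 32.9476 ≈ 6,556.7 × g
Increase = 6,556.7 − 4,543.1 = 2,013.6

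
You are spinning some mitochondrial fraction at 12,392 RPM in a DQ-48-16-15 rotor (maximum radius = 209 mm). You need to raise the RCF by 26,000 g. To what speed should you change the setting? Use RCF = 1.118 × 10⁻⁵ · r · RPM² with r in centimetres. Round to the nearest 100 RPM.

≈ 16300 RPM

r = 209 mm = 20.9 cm
Current RCF = 1.118 × 10⁻⁵ × 20.9 × (12392)² = 1.118 × 10⁻⁵ × 20.9 × 153,561,664 ≈ 35,881.5 × g
Target RCF = 35,881.5 + 26,000 = 61,881.5 × g
N² = 61,881.5 / (23.3662 × 10⁻⁵) = 264,833,392
N ≈ √264,833,392 ≈ 16,273.7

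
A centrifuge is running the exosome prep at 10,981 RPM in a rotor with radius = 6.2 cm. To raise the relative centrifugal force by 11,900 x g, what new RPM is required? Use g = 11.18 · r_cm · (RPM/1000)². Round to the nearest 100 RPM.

≈ 17100 RPM

Current RCF = 11.18 × 6.2 × (10.981)² = 11.18 × 6.2 × 120.582361 ≈ 8,358.3 × g
Target RCF = 8,358.3 + 11,900 = 20,258.3 × g
(N/1000)² = 20,258.3 / 69.316 = 292.2601
N = 1000 × √292.2601 ≈ 17,095.6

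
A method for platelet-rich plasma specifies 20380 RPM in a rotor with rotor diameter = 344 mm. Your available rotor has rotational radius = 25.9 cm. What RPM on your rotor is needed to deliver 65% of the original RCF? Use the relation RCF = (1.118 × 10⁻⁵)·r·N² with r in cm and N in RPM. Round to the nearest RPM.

≈ 13390 RPM

Original rotor: r = 344 mm / 2 = 172 mm = 17.2 cm
RCF_original = 1.118 × 10⁻⁵ × 17.2 × (20380)² = 1.118 × 10⁻⁵ × 17.2 × 415,344,400 ≈ 79,869.1 × g
Target RCF = 0.65 × 79,869.1 ≈ 51,914.9 × g
51,914.9 = 1.118 × 10⁻⁵ × 25.9 × N²
N² = 51,914.9 / (28.9562 × 10⁻⁵) = 179,287,683
N ≈ √179,287,683 ≈ 13,389.8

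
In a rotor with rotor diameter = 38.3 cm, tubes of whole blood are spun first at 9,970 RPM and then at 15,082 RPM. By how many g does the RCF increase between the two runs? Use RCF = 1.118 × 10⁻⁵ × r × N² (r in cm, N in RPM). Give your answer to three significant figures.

r = 38.3 / 2 = 19.15 cm
RCF₁ = 1.118 × 10⁻⁵ × 19.15 × (9970)² = 1.118 × 10⁻⁵ × 19.15 × 99,400,900 ≈ 21,281.4 × g
RCF₂ = 1.118 × 10⁻⁵ × 19.15 × (15082)² = 1.118 × 10⁻⁵ × 19.15 × 227,466,724 ≈ 48,699.9 × g
Increase = 48,699.9 − 21,281.4 = 27,418.5

27400 g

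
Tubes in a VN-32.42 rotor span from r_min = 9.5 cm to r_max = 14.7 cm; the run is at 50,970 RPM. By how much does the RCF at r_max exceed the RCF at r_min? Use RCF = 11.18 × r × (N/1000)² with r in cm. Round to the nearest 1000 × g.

ΔRCF ≈ 151000 × g

ΔRCF = 11.18 × (r_max − r_min) × (N/1000)² = 11.18 × 5.2 × 2,597.9409 ≈ 151,033.9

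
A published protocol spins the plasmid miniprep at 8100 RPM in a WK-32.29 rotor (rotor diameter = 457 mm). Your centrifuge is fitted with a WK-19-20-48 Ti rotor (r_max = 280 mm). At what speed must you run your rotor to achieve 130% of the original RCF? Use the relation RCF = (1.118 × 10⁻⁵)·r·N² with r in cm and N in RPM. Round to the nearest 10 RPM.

8340 RPM

Original rotor: r = 457 mm / 2 = 228.5 mm = 22.85 cm
RCF_original = 1.118 × 10⁻⁵ × 22.85 × (8100)² = 1.118 × 10⁻⁵ × 22.85 × 65,610,000 ≈ 16,760.9 × g
Target RCF = 1.3 × 16,760.9 ≈ 21,789.2 × g
Your rotor: r = 280 mm = 28.0 cm
21,789.2 = 1.118 × 10⁻⁵ × 28 × N²
N² = 21,789.2 / (31.304 × 10⁻⁵) = 69,605,162
N ≈ √69,605,162 ≈ 8,343.0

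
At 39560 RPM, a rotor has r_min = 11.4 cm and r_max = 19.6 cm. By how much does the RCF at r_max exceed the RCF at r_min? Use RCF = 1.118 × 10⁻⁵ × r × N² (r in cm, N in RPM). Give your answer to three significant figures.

ΔRCF = 1.118 × 10⁻⁵ × (r_max − r_min) × N² = 1.118 × 10⁻⁵ × 8.2 × 1,564,993,600 ≈ 143,472.4

≈ 143000 × g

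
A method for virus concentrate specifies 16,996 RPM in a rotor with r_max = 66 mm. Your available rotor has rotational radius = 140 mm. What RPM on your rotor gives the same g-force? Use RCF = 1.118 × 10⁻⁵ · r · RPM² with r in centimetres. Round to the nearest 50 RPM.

≈ 11650 RPM

Original rotor: r = 66 mm = 6.6 cm
RCF_original = 1.118 × 10⁻⁵ × 6.6 × (16996)² = 1.118 × 10⁻⁵ × 6.6 × 288,864,016 ≈ 21,314.7 × g
Your rotor: r = 140 mm = 14.0 cm
21,314.7 = 1.118 × 10⁻⁵ × 14 × N²
N² = 21,314.7 / (15.652 × 10⁻⁵) = 136,178,763
N ≈ √136,178,763 ≈ 11,669.6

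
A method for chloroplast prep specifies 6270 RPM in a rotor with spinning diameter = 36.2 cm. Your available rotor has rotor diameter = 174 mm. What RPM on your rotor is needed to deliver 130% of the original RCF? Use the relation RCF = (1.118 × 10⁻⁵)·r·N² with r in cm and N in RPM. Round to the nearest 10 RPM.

Original rotor: r = 36.2 / 2 = 18.1 cm
RCF_original = 1.118 × 10⁻⁵ × 18.1 × (6270)² = 1.118 × 10⁻⁵ × 18.1 × 39,312,900 ≈ 7,955.3 × g
Target RCF = 1.3 × 7,955.3 ≈ 10,341.9 × g
Your rotor: r = 174 mm / 2 = 87 mm = 8.7 cm
10,341.9 = 1.118 × 10⁻⁵ × 8.7 × N²
N² = 10,341.9 / (9.7266 × 10⁻⁵) = 106,325,952
N ≈ √106,325,952 ≈ 10,311.4

≈ 10310 RPM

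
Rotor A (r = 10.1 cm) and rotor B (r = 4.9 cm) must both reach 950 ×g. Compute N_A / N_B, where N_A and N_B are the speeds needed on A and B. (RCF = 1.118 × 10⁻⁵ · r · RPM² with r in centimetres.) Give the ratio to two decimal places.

At fixed RCF, N ∝ 1/√r, so N_A/N_B = √(r_B/r_A) = √(4.9/10.1) = √0.485149 = 0.6965.

0.70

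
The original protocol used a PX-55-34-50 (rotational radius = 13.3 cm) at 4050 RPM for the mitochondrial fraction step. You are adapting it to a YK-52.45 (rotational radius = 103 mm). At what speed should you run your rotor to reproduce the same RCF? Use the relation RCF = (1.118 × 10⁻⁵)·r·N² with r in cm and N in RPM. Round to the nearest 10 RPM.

≈ 4600 RPM

RCF_original = 1.118 × 10⁻⁵ × 13.3 × (4050)² = 1.118 × 10⁻⁵ × 13.3 × 16,402,500 ≈ 2,439 × g
Your rotor: r = 103 mm = 10.3 cm
2,439 = 1.118 × 10⁻⁵ × 10.3 × N²
N² = 2,439 / (11.5154 × 10⁻⁵) = 21,180,332
N ≈ √21,180,332 ≈ 4,602.2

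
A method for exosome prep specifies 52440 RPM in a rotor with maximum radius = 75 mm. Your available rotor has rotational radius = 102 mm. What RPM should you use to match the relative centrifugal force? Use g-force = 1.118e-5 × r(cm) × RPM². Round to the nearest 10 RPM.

Original rotor: r = 75 mm = 7.5 cm
RCF = 1.118 × 10⁻⁵ × r × N²
RCF_original = 1.118 × 10⁻⁵ × 7.5 × (52440)² = 1.118 × 10⁻⁵ × 7.5 × 2,749,953,600 ≈ 230,583.6 × g
Your rotor: r = 102 mm = 10.2 cm
230,583.6 = 1.118 × 10⁻⁵ × 10.2 × N²
N² = 230,583.6 / (11.4036 × 10⁻⁵) = 2,022,024,624
N ≈ √2,022,024,624 ≈ 44,966.9

≈ 44970 RPM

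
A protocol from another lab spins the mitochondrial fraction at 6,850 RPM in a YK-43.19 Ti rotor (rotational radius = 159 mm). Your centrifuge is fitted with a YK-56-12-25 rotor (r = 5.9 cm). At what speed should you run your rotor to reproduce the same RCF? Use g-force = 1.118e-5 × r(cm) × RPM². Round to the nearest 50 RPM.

Original rotor: r = 159 mm = 15.9 cm
RCF_original = 1.118 × 10⁻⁵ × 15.9 × (6850)² = 1.118 × 10⁻⁵ × 15.9 × 46,922,500 ≈ 8,341 × g
8,341 = 1.118 × 10⁻⁵ × 5.9 × N²
N² = 8,341 / (6.5962 × 10⁻⁵) = 126,451,593
N ≈ √126,451,593 ≈ 11,245.1

≈ 11250 RPM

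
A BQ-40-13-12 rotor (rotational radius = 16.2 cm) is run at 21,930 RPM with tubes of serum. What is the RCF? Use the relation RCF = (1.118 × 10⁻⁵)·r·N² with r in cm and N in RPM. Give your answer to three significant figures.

RCF = 1.118 × 10⁻⁵ × 16.2 × (21930)² = 1.118 × 10⁻⁵ × 16.2 × 480,924,900 ≈ 87,103.2 × g

87100 x g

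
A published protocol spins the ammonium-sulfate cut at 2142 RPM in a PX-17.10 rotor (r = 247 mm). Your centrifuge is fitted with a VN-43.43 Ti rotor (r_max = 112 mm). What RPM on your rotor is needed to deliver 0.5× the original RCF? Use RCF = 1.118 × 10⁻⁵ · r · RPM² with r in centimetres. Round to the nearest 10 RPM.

2250 RPM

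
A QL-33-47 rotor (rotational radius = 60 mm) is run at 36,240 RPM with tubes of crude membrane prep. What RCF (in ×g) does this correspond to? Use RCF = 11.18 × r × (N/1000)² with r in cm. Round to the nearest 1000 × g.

88000 ×g

r = 60 mm = 6.0 cm
RCF = 11.18 × r × (N/1000)²
RCF = 11.18 × 6 × (36.24)² = 11.18 × 6 × 1,313.3376 ≈ 88,098.7 × g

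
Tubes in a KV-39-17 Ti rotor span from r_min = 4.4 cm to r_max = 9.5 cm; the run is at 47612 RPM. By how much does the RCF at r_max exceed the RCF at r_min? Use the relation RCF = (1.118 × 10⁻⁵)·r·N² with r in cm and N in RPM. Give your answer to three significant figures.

≈ 129000 ×g

RCF_max = 1.118 × 10⁻⁵ × 9.5 × (47612)² = 1.118 × 10⁻⁵ × 9.5 × 2,266,902,544 ≈ 240,767.7 × g
RCF_min = 1.118 × 10⁻⁵ × 4.4 × (47612)² = 1.118 × 10⁻⁵ × 4.4 × 2,266,902,544 ≈ 111,513.5 × g
ΔRCF = 240,767.7 − 111,513.5 = 129,254.2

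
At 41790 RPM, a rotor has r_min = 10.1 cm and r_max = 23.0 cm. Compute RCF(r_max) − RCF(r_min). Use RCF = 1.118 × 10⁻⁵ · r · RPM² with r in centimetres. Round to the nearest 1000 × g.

ΔRCF ≈ 252000 g

RCF_max = 1.118 × 10⁻⁵ × 23 × (41790)² = 1.118 × 10⁻⁵ × 23 × 1,746,404,100 ≈ 449,070.4 × g
RCF_min = 1.118 × 10⁻⁵ × 10.1 × (41790)² = 1.118 × 10⁻⁵ × 10.1 × 1,746,404,100 ≈ 197,200.5 × g
ΔRCF = 449,070.4 − 197,200.5 = 251,869.9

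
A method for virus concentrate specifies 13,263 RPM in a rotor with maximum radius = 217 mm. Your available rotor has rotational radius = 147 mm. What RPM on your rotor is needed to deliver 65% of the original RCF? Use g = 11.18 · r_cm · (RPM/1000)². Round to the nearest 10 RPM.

12990 RPM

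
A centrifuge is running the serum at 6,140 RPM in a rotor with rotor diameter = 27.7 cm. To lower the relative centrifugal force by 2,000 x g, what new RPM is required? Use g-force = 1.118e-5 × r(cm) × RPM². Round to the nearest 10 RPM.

r = 27.7 / 2 = 13.85 cm
Current RCF = 1.118 × 10⁻⁵ × 13.85 × (6140)² = 1.118 × 10⁻⁵ × 13.85 × 37,699,600 ≈ 5,837.5 × g
Target RCF = 5,837.5 − 2,000 = 3,837.5 × g
N² = 3,837.5 / (15.4843 × 10⁻⁵) = 24,783,167
N ≈ √24,783,167 ≈ 4,978.3

N₂ ≈ 4980 RPM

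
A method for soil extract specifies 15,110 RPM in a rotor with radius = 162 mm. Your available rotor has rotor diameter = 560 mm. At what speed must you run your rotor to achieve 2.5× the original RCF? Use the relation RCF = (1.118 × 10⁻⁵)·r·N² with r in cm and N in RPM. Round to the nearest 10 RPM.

18170 RPM

Original rotor: r = 162 mm = 16.2 cm
RCF_original = 1.118 × 10⁻⁵ × 16.2 × (15110)² = 1.118 × 10⁻⁵ × 16.2 × 228,312,100 ≈ 41,351 × g
Target RCF = 2.5 × 41,351 ≈ 103,377.5 × g
Your rotor: r = 560 mm / 2 = 280 mm = 28 cm
103,377.5 = 1.118 × 10⁻⁵ × 28 × N²
N² = 103,377.5 / (31.304 × 10⁻⁵) = 330,237,350
N ≈ √330,237,350 ≈ 18,172.4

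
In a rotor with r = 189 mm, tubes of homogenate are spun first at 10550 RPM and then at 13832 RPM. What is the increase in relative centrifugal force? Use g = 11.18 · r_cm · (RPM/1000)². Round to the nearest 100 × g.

16900 ×g

r = 189 mm = 18.9 cm
RCF₁ = 11.18 × 18.9 × (10.55)² = 11.18 × 18.9 × 111.3025 ≈ 23,518.4 × g
RCF₂ = 11.18 × 18.9 × (13.832)² = 11.18 × 18.9 × 191.324224 ≈ 40,427.2 × g
Increase = 40,427.2 − 23,518.4 = 16,908.8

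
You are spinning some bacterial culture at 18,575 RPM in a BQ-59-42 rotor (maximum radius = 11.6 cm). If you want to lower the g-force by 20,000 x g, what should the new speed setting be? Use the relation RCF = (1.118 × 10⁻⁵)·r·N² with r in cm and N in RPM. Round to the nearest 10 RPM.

13810 RPM

Current RCF = 1.118 × 10⁻⁵ × 11.6 × (18575)² = 1.118 × 10⁻⁵ × 11.6 × 345,030,625 ≈ 44,746.3 × g
Target RCF = 44,746.3 − 20,000 = 24,746.3 × g
N² = 24,746.3 / (12.9688 × 10⁻⁵) = 190,814,108
N ≈ √190,814,108 ≈ 13,813.5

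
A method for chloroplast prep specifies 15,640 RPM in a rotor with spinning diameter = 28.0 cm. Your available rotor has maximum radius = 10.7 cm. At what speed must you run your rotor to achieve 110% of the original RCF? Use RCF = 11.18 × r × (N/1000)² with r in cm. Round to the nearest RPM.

≈ 18763 RPM

Original rotor: r = 28.0 / 2 = 14 cm
RCF_original = 11.18 × 14 × (15.64)² = 11.18 × 14 × 244.6096 ≈ 38,286.3 × g
Target RCF = 1.1 × 38,286.3 ≈ 42,114.9 × g
42,114.9 = 11.18 × 10.7 × (N/1000)²
(N/1000)² = 42,114.9 / 119.626 = 352.0547
N = 1000 × √352.0547 ≈ 18,763.1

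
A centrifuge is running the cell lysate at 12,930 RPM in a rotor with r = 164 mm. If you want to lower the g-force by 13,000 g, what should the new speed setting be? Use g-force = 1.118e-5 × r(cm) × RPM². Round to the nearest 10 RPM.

r = 164 mm = 16.4 cm
Current RCF = 1.118 × 10⁻⁵ × 16.4 × (12930)² = 1.118 × 10⁻⁵ × 16.4 × 167,184,900 ≈ 30,653.7 × g
Target RCF = 30,653.7 − 13,000 = 17,653.7 × g
N² = 17,653.7 / (18.3352 × 10⁻⁵) = 96,283,106
N ≈ √96,283,106 ≈ 9,812.4

N₂ ≈ 9810 RPM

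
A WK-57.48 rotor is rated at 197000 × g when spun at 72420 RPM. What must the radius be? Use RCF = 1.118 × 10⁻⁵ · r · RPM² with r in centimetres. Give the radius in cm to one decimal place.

197000 = 1.118 × 10⁻⁵ × r × (72420)²
r = 197000 / (1.118 × 10⁻⁵ × 5,244,656,400) = 197000 / 58635.26 ≈ 3.360 cm

r ≈ 3.4 cm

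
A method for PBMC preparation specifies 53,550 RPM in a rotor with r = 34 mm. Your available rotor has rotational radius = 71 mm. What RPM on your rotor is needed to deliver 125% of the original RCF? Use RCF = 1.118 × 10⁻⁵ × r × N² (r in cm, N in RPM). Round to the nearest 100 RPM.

Original rotor: r = 34 mm = 3.4 cm
RCF_original = 1.118 × 10⁻⁵ × 3.4 × (53550)² = 1.118 × 10⁻⁵ × 3.4 × 2,867,602,500 ≈ 109,003.3 × g
Target RCF = 1.25 × 109,003.3 ≈ 136,254.1 × g
Your rotor: r = 71 mm = 7.1 cm
136,254.1 = 1.118 × 10⁻⁵ × 7.1 × N²
N² = 136,254.1 / (7.9378 × 10⁻⁵) = 1,716,522,210
N ≈ √1,716,522,210 ≈ 41,430.9

≈ 41400 RPM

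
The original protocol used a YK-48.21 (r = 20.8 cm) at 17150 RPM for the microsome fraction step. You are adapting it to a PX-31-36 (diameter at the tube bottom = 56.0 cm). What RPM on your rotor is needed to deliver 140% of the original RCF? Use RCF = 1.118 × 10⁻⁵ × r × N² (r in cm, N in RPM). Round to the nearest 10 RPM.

≈ 17490 RPM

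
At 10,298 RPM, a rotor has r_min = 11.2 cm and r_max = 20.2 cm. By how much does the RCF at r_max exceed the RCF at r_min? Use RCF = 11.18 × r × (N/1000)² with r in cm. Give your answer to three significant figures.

RCF_max = 11.18 × 20.2 × (10.298)² = 11.18 × 20.2 × 106.048804 ≈ 23,949.6 × g
RCF_min = 11.18 × 11.2 × (10.298)² = 11.18 × 11.2 × 106.048804 ≈ 13,279 × g
ΔRCF = 23,949.6 − 13,279 = 10,670.6

ΔRCF ≈ 10700 ×g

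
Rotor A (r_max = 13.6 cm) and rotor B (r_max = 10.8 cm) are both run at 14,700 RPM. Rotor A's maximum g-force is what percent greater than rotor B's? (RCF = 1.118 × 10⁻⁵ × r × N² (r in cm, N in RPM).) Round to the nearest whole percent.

26%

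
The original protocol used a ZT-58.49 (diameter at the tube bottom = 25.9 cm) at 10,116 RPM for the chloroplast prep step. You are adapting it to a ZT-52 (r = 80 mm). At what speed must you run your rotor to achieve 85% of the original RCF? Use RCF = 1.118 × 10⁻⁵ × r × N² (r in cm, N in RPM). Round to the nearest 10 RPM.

Original rotor: r = 25.9 / 2 = 12.95 cm
RCF_original = 1.118 × 10⁻⁵ × 12.95 × (10116)² = 1.118 × 10⁻⁵ × 12.95 × 102,333,456 ≈ 14,815.9 × g
Target RCF = 0.85 × 14,815.9 ≈ 12,593.5 × g
Your rotor: r = 80 mm = 8.0 cm
12,593.5 = 1.118 × 10⁻⁵ × 8 × N²
N² = 12,593.5 / (8.944 × 10⁻⁵) = 140,803,891
N ≈ √140,803,891 ≈ 11,866.1

≈ 11870 RPM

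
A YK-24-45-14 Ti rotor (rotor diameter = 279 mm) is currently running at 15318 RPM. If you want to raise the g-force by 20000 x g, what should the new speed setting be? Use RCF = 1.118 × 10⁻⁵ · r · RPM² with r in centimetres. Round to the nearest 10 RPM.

N₂ ≈ 19050 RPM

r = 279 mm / 2 = 139.5 mm = 13.95 cm
Current RCF = 1.118 × 10⁻⁵ × 13.95 × (15318)² = 1.118 × 10⁻⁵ × 13.95 × 234,641,124 ≈ 36,594.9 × g
Target RCF = 36,594.9 + 20,000 = 56,594.9 × g
N² = 56,594.9 / (15.5961 × 10⁻⁵) = 362,878,540
N ≈ √362,878,540 ≈ 19,049.4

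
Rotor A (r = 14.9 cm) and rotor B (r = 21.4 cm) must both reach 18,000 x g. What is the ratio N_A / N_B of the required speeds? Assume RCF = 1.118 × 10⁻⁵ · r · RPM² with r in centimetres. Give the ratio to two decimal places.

At fixed RCF, N ∝ 1/√r, so N_A/N_B = √(r_B/r_A) = √(21.4/14.9) = √1.436242 = 1.1984.

1.20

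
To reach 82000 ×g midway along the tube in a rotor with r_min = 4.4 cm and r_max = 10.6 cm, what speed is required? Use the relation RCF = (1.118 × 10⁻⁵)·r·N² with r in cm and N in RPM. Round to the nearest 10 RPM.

31270 RPM

r_avg = (4.4 + 10.6) / 2 = 7.5 cm
RCF = 1.118 × 10⁻⁵ × r × N²
82,000 = 1.118 × 10⁻⁵ × 7.5 × N²
N² = 82,000 / (8.385 × 10⁻⁵) = 977,936,792
N ≈ √977,936,792 ≈ 31,272.0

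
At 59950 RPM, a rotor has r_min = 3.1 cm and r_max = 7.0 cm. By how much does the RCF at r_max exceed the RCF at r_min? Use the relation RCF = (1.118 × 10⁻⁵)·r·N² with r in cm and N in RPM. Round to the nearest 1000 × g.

≈ 157000 ×g

ΔRCF = 1.118 × 10⁻⁵ × (r_max − r_min) × N² = 1.118 × 10⁻⁵ × 3.9 × 3,594,002,500 ≈ 156,705.7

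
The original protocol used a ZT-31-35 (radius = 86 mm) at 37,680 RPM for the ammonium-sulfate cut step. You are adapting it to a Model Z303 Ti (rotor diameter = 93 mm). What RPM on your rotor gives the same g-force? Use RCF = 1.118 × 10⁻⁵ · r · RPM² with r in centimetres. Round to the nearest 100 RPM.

Original rotor: r = 86 mm = 8.6 cm
RCF_original = 1.118 × 10⁻⁵ × 8.6 × (37680)² = 1.118 × 10⁻⁵ × 8.6 × 1,419,782,400 ≈ 136,509.2 × g
Your rotor: r = 93 mm / 2 = 46.5 mm = 4.65 cm
136,509.2 = 1.118 × 10⁻⁵ × 4.65 × N²
N² = 136,509.2 / (5.1987 × 10⁻⁵) = 2,625,833,381
N ≈ √2,625,833,381 ≈ 51,242.9

51200 RPM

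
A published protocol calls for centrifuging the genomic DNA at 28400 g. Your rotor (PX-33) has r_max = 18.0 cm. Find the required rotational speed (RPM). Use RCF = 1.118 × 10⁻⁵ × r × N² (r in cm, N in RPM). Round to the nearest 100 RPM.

11900 RPM

RCF = 1.118 × 10⁻⁵ × r × N²
28,400 = 1.118 × 10⁻⁵ × 18 × N²
N² = 28,400 / (20.124 × 10⁻⁵) = 141,125,025
N ≈ √141,125,025 ≈ 11,879.6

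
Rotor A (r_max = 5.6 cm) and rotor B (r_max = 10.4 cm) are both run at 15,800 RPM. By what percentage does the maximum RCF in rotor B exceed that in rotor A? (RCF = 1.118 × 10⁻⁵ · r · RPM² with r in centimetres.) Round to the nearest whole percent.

86%

At equal RPM, RCF scales linearly with r: ratio = 10.4 / 5.6 = 1.8571.
So rotor B delivers 85.7% more g-force.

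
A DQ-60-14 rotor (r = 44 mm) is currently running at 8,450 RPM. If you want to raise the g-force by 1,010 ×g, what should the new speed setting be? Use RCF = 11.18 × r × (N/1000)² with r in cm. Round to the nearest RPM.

r = 44 mm = 4.4 cm
Current RCF = 11.18 × 4.4 × (8.45)² = 11.18 × 4.4 × 71.4025 ≈ 3,512.4 × g
Target RCF = 3,512.4 + 1,010 = 4,522.4 × g
(N/1000)² = 4,522.4 / 49.192 = 91.93365
N = 1000 × √91.93365 ≈ 9,588.2

≈ 9588 RPM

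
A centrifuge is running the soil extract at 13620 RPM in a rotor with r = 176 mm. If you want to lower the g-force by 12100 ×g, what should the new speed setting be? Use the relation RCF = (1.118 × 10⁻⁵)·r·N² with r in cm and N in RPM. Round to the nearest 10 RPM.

11140 RPM

r = 176 mm = 17.6 cm
Current RCF = 1.118 × 10⁻⁵ × 17.6 × (13620)² = 1.118 × 10⁻⁵ × 17.6 × 185,504,400 ≈ 36,501.3 × g
Target RCF = 36,501.3 − 12,100 = 24,401.3 × g
N² = 24,401.3 / (19.6768 × 10⁻⁵) = 124,010,510
N ≈ √124,010,510 ≈ 11,136.0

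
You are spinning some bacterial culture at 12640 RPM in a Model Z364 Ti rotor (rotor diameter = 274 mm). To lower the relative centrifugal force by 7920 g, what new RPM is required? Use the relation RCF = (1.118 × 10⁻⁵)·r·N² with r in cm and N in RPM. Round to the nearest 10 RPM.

r = 274 mm / 2 = 137 mm = 13.7 cm
Current RCF = 1.118 × 10⁻⁵ × 13.7 × (12640)² = 1.118 × 10⁻⁵ × 13.7 × 159,769,600 ≈ 24,471.3 × g
Target RCF = 24,471.3 − 7,920 = 16,551.3 × g
N² = 16,551.3 / (15.3166 × 10⁻⁵) = 108,061,189
N ≈ √108,061,189 ≈ 10,395.2

≈ 10400 RPM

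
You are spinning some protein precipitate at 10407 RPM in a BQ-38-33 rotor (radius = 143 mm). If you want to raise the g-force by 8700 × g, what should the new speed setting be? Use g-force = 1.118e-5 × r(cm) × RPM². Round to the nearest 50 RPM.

r = 143 mm = 14.3 cm
Current RCF = 1.118 × 10⁻⁵ × 14.3 × (10407)² = 1.118 × 10⁻⁵ × 14.3 × 108,305,649 ≈ 17,315.3 × g
Target RCF = 17,315.3 + 8,700 = 26,015.3 × g
N² = 26,015.3 / (15.9874 × 10⁻⁵) = 162,723,770
N ≈ √162,723,770 ≈ 12,756.3

N₂ ≈ 12750 RPM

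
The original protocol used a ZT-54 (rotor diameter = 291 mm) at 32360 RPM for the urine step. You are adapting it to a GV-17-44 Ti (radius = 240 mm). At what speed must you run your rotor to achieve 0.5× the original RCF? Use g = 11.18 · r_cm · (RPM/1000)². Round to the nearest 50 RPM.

Original rotor: r = 291 mm / 2 = 145.5 mm = 14.55 cm
RCF_original = 11.18 × 14.55 × (32.36)² = 11.18 × 14.55 × 1,047.1696 ≈ 170,342 × g
Target RCF = 0.5 × 170,342 ≈ 85,171 × g
Your rotor: r = 240 mm = 24.0 cm
85,171 = 11.18 × 24 × (N/1000)²
(N/1000)² = 85,171 / 268.32 = 317.4232
N = 1000 × √317.4232 ≈ 17,816.4

17800 RPM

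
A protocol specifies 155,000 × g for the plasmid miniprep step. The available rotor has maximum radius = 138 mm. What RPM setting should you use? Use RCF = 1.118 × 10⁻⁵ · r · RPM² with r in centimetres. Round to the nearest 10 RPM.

31700 RPM

r = 138 mm = 13.8 cm
RCF = 1.118 × 10⁻⁵ × r × N²
155,000 = 1.118 × 10⁻⁵ × 13.8 × N²
N² = 155,000 / (15.4284 × 10⁻⁵) = 1,004,640,792
N ≈ √1,004,640,792 ≈ 31,696.1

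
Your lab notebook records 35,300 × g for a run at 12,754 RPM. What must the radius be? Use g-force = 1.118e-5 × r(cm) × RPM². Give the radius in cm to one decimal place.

RCF = 1.118 × 10⁻⁵ × r × N²
35300 = 1.118 × 10⁻⁵ × r × (12754)²
r = 35300 / (1.118 × 10⁻⁵ × 162,664,516) = 35300 / 1818.589 ≈ 19.411 cm

r ≈ 19.4 cm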